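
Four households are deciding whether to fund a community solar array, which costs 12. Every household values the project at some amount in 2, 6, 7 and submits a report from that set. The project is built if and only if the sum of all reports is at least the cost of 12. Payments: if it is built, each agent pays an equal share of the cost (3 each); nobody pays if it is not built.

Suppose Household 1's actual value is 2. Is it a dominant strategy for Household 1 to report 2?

Check each profile of the others' reports and compare truth against every alternative report.
Others report (2, 2, 2): truth gives 0, best alternative gives -1.
Others report (2, 2, 6): truth gives -1, best alternative gives -1.
Others report (2, 2, 7): truth gives -1, best alternative gives -1.
Others report (2, 6, 2): truth gives -1, best alternative gives -1.
Others report (2, 6, 6): truth gives -1, best alternative gives -1.
Others report (2, 6, 7): truth gives -1, best alternative gives -1.
(Remaining 21 profiles checked similarly; truth is weakly best in each.)
In every case the truthful report is at least as good as any alternative, so it is a dominant strategy.

Yes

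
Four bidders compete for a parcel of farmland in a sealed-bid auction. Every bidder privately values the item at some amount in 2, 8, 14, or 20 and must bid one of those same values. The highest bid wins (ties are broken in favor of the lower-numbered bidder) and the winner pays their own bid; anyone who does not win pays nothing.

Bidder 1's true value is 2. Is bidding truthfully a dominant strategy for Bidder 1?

Check each profile of the others' bids and compare truth against every alternative bid.
Others bid (2, 2, 2): truth gives 0, best alternative gives -6.
Others bid (2, 2, 8): truth gives 0, best alternative gives -6.
Others bid (2, 8, 2): truth gives 0, best alternative gives -6.
Others bid (2, 8, 8): truth gives 0, best alternative gives -6.
Others bid (8, 2, 2): truth gives 0, best alternative gives -6.
Others bid (8, 2, 8): truth gives 0, best alternative gives -6.
(Remaining 58 profiles checked similarly; truth is weakly best in each.)
In every case the truthful bid is at least as good as any alternative, so it is a dominant strategy.

Yes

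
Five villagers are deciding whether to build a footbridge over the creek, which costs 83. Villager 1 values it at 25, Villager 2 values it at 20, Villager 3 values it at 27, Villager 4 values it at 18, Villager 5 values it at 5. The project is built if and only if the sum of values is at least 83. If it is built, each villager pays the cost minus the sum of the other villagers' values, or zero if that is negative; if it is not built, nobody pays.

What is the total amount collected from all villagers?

Total value 95 ≥ cost 83, so it is built.
Villager 1: others sum to 70; max(0, 83 - 70) = 13.
Villager 2: others sum to 75; max(0, 83 - 75) = 8.
Villager 3: others sum to 68; max(0, 83 - 68) = 15.
Villager 4: others sum to 77; max(0, 83 - 77) = 6.
Villager 5: others sum to 90; max(0, 83 - 90) = 0.
Total collected = 13 + 8 + 15 + 6 + 0 = 42.

42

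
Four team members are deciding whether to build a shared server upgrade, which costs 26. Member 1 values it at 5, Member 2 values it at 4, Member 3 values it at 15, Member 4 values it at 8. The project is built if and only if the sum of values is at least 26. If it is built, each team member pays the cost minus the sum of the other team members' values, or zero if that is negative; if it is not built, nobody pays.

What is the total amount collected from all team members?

11

Total value 32 ≥ cost 26, so it is built.
Member 1: others sum to 27; max(0, 26 - 27) = 0.
Member 2: others sum to 28; max(0, 26 - 28) = 0.
Member 3: others sum to 17; max(0, 26 - 17) = 9.
Member 4: others sum to 24; max(0, 26 - 24) = 2.
Total collected = 0 + 0 + 9 + 2 = 11.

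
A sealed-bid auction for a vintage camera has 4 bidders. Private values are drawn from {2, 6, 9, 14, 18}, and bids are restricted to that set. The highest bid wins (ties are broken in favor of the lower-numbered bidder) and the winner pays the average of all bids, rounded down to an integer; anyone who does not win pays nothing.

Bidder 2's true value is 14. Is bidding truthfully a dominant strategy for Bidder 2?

Consider the case where Bidder 1 bids 2, Bidder 3 bids 2 and Bidder 4 bids 2.
Truthful bid 14: wins, pays 5, utility 14 - 5 = 9.
Bid 6 instead: wins, pays 3, utility 14 - 3 = 11.
Since 11 > 9, bidding 6 is strictly better here, so truthful bidding is not dominant.

No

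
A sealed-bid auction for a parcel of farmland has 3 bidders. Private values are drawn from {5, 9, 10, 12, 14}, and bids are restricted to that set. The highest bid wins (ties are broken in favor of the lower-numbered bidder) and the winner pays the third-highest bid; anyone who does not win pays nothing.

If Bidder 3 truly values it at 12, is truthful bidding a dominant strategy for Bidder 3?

Consider the case where Bidder 1 bids 5 and Bidder 2 bids 12.
Truthful bid 12: loses, pays 0, utility 0.
Bid 14 instead: wins, pays 5, utility 12 - 5 = 7.
Since 7 > 0, bidding 14 is strictly better here, so truthful bidding is not dominant.

No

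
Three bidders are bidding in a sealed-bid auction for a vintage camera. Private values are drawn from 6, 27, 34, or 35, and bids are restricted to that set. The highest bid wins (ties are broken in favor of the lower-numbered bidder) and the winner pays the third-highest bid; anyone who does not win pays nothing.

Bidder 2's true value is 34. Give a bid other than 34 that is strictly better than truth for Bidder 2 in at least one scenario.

Suppose Bidder 1 bids 6 and Bidder 3 bids 35.
Bid 34: loses, pays 0, utility 0.
Bid 35: wins, pays 6, utility 34 - 6 = 28.
So bidding 35 beats truth here (28 > 0).

35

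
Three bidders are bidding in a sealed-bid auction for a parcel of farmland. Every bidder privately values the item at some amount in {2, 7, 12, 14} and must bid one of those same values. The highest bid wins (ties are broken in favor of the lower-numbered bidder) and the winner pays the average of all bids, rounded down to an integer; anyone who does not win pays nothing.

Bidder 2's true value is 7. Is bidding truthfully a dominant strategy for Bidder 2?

Check each profile of the others' bids and compare truth against every alternative bid.
Others bid (2, 2): truth gives 4, best alternative gives 2.
Others bid (2, 7): truth gives 2, best alternative gives 0.
Others bid (2, 12): truth gives 0, best alternative gives 0.
Others bid (2, 14): truth gives 0, best alternative gives 0.
Others bid (7, 2): truth gives 0, best alternative gives 0.
Others bid (7, 7): truth gives 0, best alternative gives 0.
(Remaining 10 profiles checked similarly; truth is weakly best in each.)
In every case the truthful bid is at least as good as any alternative, so it is a dominant strategy.

Yes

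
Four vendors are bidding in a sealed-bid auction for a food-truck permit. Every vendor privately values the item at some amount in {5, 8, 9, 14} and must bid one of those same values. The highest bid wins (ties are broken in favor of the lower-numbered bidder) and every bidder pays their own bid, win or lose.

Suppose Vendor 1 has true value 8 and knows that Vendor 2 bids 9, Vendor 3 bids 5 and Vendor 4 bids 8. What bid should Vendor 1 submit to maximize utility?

9

Bid 5: loses but pays 5, utility -5.
Bid 8: loses but pays 8, utility -8.
Bid 9: wins, pays 9, utility 8 - 9 = -1.
Bid 14: wins, pays 14, utility 8 - 14 = -6.
The best choice is 9 with utility -1.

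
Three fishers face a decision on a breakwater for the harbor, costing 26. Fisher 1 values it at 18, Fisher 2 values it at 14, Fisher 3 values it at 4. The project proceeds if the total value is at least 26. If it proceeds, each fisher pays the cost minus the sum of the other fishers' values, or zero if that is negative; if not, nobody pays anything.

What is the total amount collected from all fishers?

Total value 36 ≥ cost 26, so it is built.
Fisher 1: others sum to 18; max(0, 26 - 18) = 8.
Fisher 2: others sum to 22; max(0, 26 - 22) = 4.
Fisher 3: others sum to 32; max(0, 26 - 32) = 0.
Total collected = 8 + 4 + 0 = 12.

12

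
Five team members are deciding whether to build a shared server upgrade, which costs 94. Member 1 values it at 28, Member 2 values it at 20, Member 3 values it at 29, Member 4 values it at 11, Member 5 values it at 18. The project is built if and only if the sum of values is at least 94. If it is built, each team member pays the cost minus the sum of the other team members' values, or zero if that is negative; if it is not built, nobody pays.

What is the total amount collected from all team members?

47

Total value 106 ≥ cost 94, so it is built.
Member 1: others sum to 78; max(0, 94 - 78) = 16.
Member 2: others sum to 86; max(0, 94 - 86) = 8.
Member 3: others sum to 77; max(0, 94 - 77) = 17.
Member 4: others sum to 95; max(0, 94 - 95) = 0.
Member 5: others sum to 88; max(0, 94 - 88) = 6.
Total collected = 16 + 8 + 17 + 0 + 6 = 47.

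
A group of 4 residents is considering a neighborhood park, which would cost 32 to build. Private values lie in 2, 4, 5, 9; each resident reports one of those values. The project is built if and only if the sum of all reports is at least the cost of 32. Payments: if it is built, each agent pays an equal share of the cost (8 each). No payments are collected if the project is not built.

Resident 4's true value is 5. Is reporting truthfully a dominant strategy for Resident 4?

Consider the case where Resident 1 reports 9, Resident 2 reports 9 and Resident 3 reports 9.
Truthful report 5: project built, pays 8, utility 5 - 8 = -3.
Report 2 instead: project not built, utility 0.
Since 0 > -3, reporting 2 is strictly better here, so truthful reporting is not dominant.

No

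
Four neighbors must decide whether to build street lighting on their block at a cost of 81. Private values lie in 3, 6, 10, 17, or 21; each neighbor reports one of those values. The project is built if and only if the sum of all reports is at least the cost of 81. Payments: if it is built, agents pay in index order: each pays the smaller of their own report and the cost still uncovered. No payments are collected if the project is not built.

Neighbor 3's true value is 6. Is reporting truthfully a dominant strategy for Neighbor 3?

Check each profile of the others' reports and compare truth against every alternative report.
Others report (3, 3, 3): truth gives 0, best alternative gives 0.
Others report (3, 3, 6): truth gives 0, best alternative gives 0.
Others report (3, 3, 10): truth gives 0, best alternative gives 0.
Others report (3, 3, 17): truth gives 0, best alternative gives 0.
Others report (3, 3, 21): truth gives 0, best alternative gives 0.
Others report (3, 6, 3): truth gives 0, best alternative gives 0.
(Remaining 119 profiles checked similarly; truth is weakly best in each.)
In every case the truthful report is at least as good as any alternative, so it is a dominant strategy.

Yes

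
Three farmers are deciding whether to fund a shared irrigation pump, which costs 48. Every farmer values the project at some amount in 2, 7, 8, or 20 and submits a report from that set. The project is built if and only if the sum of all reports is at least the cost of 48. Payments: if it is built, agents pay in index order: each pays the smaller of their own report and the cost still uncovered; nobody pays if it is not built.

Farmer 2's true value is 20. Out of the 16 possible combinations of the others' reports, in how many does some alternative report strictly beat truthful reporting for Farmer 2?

1

Others report (20, 20): truth gives 0; report 8 gives 12 > 0. Violating.
Others report (2, 2): truth gives 0; no alternative beats it.
Others report (2, 7): truth gives 0; no alternative beats it.
(Checking all 16 profiles: 1 has a profitable deviation, 15 do not.)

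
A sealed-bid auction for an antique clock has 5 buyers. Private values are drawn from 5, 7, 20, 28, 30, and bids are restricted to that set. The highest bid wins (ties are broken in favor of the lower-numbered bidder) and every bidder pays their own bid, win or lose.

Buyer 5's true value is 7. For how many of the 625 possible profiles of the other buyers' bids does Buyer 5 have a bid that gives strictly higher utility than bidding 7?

Others bid (5, 5, 5, 7): truth gives -7; bid 5 gives -5 > -7. Violating.
Others bid (5, 5, 5, 20): truth gives -7; bid 5 gives -5 > -7. Violating.
Others bid (5, 5, 5, 28): truth gives -7; bid 5 gives -5 > -7. Violating.
Others bid (5, 5, 5, 30): truth gives -7; bid 5 gives -5 > -7. Violating.
Others bid (5, 5, 5, 5): truth gives 0; no alternative beats it.
(Checking all 625 profiles: 624 have a profitable deviation, 1 does not.)

624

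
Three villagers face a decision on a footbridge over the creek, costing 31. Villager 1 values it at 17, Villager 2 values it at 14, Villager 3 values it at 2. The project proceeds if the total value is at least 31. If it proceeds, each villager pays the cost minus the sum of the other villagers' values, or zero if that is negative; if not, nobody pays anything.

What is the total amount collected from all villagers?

Total value 33 ≥ cost 31, so it is built.
Villager 1: others sum to 16; max(0, 31 - 16) = 15.
Villager 2: others sum to 19; max(0, 31 - 19) = 12.
Villager 3: others sum to 31; max(0, 31 - 31) = 0.
Total collected = 15 + 12 + 0 = 27.

27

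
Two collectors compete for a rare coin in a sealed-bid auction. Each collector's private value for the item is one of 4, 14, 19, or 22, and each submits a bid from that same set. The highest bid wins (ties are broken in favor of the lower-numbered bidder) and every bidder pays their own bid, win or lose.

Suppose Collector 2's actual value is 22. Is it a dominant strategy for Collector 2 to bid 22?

Consider the case where Collector 1 bids 4.
Truthful bid 22: wins, pays 22, utility 22 - 22 = 0.
Bid 14 instead: wins, pays 14, utility 22 - 14 = 8.
Since 8 > 0, bidding 14 is strictly better here, so truthful bidding is not dominant.

No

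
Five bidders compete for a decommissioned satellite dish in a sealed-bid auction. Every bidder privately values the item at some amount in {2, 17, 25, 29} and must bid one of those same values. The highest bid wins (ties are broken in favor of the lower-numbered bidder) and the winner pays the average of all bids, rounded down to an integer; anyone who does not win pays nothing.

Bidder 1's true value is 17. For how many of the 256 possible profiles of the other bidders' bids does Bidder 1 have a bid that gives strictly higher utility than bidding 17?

Others bid (2, 2, 2, 2): truth gives 12; bid 2 gives 15 > 12. Violating.
Others bid (2, 2, 2, 25): truth gives 0; bid 25 gives 6 > 0. Violating.
Others bid (2, 2, 2, 29): truth gives 0; bid 29 gives 5 > 0. Violating.
Others bid (2, 2, 17, 25): truth gives 0; bid 25 gives 3 > 0. Violating.
Others bid (2, 2, 2, 17): truth gives 9; no alternative beats it.
Others bid (2, 2, 17, 2): truth gives 9; no alternative beats it.
(Checking all 256 profiles: 39 have a profitable deviation, 217 do not.)

39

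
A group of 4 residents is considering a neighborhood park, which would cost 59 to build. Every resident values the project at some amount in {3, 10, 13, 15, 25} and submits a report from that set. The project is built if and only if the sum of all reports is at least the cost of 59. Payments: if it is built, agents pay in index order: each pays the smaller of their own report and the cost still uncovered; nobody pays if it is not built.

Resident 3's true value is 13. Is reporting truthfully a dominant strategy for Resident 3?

No

Consider the case where Resident 1 reports 3, Resident 2 reports 25 and Resident 4 reports 25.
Truthful report 13: project built, pays 13, utility 13 - 13 = 0.
Report 10 instead: project built, pays 10, utility 13 - 10 = 3.
Since 3 > 0, reporting 10 is strictly better here, so truthful reporting is not dominant.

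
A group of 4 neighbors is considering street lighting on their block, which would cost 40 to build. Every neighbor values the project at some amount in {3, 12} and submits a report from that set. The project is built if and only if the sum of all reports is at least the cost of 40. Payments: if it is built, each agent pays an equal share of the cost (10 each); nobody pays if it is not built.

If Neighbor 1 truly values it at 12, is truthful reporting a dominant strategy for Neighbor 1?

Yes

Check each profile of the others' reports and compare truth against every alternative report.
Others report (12, 12, 12): truth gives 2, best alternative gives 0.
Others report (3, 3, 3): truth gives 0, best alternative gives 0.
Others report (3, 3, 12): truth gives 0, best alternative gives 0.
Others report (3, 12, 3): truth gives 0, best alternative gives 0.
Others report (3, 12, 12): truth gives 0, best alternative gives 0.
Others report (12, 3, 3): truth gives 0, best alternative gives 0.
(Remaining 2 profiles checked similarly; truth is weakly best in each.)
In every case the truthful report is at least as good as any alternative, so it is a dominant strategy.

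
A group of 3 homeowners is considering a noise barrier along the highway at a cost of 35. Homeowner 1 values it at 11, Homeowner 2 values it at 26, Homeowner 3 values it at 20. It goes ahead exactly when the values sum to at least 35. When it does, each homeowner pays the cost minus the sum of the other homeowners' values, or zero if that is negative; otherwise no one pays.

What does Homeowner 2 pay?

Total value 57 ≥ cost 35, so the project is built.
The other homeowners' values sum to 31.
Cost minus that sum is 35 - 31 = 4.

4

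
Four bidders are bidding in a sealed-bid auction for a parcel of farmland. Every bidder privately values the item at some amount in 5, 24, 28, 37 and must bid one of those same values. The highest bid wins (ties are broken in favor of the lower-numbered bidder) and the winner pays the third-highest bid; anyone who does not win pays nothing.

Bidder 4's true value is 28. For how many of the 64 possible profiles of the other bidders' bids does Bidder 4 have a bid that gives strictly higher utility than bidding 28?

Others bid (5, 5, 28): truth gives 0; bid 37 gives 23 > 0. Violating.
Others bid (5, 24, 28): truth gives 0; bid 37 gives 4 > 0. Violating.
Others bid (5, 28, 5): truth gives 0; bid 37 gives 23 > 0. Violating.
Others bid (5, 28, 24): truth gives 0; bid 37 gives 4 > 0. Violating.
Others bid (5, 5, 5): truth gives 23; no alternative beats it.
Others bid (5, 5, 24): truth gives 23; no alternative beats it.
(Checking all 64 profiles: 12 have a profitable deviation, 52 do not.)

12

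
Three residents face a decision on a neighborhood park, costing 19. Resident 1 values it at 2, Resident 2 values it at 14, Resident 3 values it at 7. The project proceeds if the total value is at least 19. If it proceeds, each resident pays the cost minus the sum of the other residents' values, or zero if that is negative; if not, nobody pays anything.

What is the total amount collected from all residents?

13

Total value 23 ≥ cost 19, so it is built.
Resident 1: others sum to 21; max(0, 19 - 21) = 0.
Resident 2: others sum to 9; max(0, 19 - 9) = 10.
Resident 3: others sum to 16; max(0, 19 - 16) = 3.
Total collected = 0 + 10 + 3 = 13.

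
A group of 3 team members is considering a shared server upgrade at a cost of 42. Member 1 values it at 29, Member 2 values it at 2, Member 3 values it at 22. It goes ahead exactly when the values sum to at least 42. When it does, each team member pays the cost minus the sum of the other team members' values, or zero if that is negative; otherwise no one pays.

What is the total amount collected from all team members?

29

Total value 53 ≥ cost 42, so it is built.
Member 1: others sum to 24; max(0, 42 - 24) = 18.
Member 2: others sum to 51; max(0, 42 - 51) = 0.
Member 3: others sum to 31; max(0, 42 - 31) = 11.
Total collected = 18 + 0 + 11 = 29.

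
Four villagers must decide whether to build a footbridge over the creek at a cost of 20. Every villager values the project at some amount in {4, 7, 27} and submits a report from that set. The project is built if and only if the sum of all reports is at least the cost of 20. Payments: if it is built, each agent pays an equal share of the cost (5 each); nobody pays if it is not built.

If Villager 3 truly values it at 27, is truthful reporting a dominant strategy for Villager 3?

Yes

Check each profile of the others' reports and compare truth against every alternative report.
Others report (4, 4, 4): truth gives 22, best alternative gives 0.
Others report (4, 4, 7): truth gives 22, best alternative gives 22.
Others report (4, 4, 27): truth gives 22, best alternative gives 22.
Others report (4, 7, 4): truth gives 22, best alternative gives 22.
Others report (4, 7, 7): truth gives 22, best alternative gives 22.
Others report (4, 7, 27): truth gives 22, best alternative gives 22.
(Remaining 21 profiles checked similarly; truth is weakly best in each.)
In every case the truthful report is at least as good as any alternative, so it is a dominant strategy.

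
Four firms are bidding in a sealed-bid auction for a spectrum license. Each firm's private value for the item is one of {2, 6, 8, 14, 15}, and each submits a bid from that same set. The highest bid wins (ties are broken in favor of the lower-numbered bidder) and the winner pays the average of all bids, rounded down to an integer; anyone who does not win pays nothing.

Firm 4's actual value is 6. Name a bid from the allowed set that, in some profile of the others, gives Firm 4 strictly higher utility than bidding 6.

Suppose Firm 1 bids 2, Firm 2 bids 2 and Firm 3 bids 6.
Bid 6: loses, pays 0, utility 0.
Bid 8: wins, pays 4, utility 6 - 4 = 2.
So bidding 8 beats truth here (2 > 0).

8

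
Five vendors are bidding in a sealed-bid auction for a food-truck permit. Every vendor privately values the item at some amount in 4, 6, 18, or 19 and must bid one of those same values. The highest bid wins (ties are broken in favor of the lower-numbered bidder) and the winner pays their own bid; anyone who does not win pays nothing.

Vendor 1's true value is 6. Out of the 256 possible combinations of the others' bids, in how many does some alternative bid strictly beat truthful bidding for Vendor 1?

1

Others bid (4, 4, 4, 4): truth gives 0; bid 4 gives 2 > 0. Violating.
Others bid (4, 4, 4, 6): truth gives 0; no alternative beats it.
Others bid (4, 4, 4, 18): truth gives 0; no alternative beats it.
(Checking all 256 profiles: 1 has a profitable deviation, 255 do not.)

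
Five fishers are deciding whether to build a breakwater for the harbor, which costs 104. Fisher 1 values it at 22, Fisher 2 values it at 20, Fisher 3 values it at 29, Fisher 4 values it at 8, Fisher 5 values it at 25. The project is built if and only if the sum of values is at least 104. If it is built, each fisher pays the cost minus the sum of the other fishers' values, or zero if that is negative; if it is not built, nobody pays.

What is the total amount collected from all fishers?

104

Total value 104 ≥ cost 104, so it is built.
Fisher 1: others sum to 82; max(0, 104 - 82) = 22.
Fisher 2: others sum to 84; max(0, 104 - 84) = 20.
Fisher 3: others sum to 75; max(0, 104 - 75) = 29.
Fisher 4: others sum to 96; max(0, 104 - 96) = 8.
Fisher 5: others sum to 79; max(0, 104 - 79) = 25.
Total collected = 22 + 20 + 29 + 8 + 25 = 104.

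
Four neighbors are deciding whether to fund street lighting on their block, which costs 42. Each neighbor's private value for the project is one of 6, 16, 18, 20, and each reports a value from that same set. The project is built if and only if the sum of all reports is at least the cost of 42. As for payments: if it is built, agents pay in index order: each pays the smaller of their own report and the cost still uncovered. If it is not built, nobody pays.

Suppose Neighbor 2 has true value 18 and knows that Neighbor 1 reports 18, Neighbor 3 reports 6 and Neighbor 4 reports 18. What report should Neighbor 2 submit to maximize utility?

Report 6: project built, pays 6, utility 18 - 6 = 12.
Report 16: project built, pays 16, utility 18 - 16 = 2.
Report 18: project built, pays 18, utility 18 - 18 = 0.
Report 20: project built, pays 20, utility 18 - 20 = -2.
The best choice is 6 with utility 12.

6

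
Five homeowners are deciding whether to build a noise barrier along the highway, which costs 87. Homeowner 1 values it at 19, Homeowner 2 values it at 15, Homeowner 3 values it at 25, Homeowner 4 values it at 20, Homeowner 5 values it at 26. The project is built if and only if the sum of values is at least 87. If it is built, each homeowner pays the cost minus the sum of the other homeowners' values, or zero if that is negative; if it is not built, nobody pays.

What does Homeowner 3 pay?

7

Total value 105 ≥ cost 87, so the project is built.
The other homeowners' values sum to 80.
Cost minus that sum is 87 - 80 = 7.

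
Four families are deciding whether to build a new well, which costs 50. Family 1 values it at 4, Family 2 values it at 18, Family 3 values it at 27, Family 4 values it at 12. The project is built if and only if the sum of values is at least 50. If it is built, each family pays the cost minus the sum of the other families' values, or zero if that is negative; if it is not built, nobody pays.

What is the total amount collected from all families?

24

Total value 61 ≥ cost 50, so it is built.
Family 1: others sum to 57; max(0, 50 - 57) = 0.
Family 2: others sum to 43; max(0, 50 - 43) = 7.
Family 3: others sum to 34; max(0, 50 - 34) = 16.
Family 4: others sum to 49; max(0, 50 - 49) = 1.
Total collected = 0 + 7 + 16 + 1 = 24.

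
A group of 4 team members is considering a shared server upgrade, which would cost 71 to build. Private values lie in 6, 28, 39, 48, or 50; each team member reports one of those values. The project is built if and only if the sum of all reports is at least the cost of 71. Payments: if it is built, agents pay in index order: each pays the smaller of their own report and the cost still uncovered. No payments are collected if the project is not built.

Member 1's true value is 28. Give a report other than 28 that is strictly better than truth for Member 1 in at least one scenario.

Suppose Member 2 reports 6, Member 3 reports 28 and Member 4 reports 39.
Report 28: project built, pays 28, utility 28 - 28 = 0.
Report 6: project built, pays 6, utility 28 - 6 = 22.
So reporting 6 beats truth here (22 > 0).

6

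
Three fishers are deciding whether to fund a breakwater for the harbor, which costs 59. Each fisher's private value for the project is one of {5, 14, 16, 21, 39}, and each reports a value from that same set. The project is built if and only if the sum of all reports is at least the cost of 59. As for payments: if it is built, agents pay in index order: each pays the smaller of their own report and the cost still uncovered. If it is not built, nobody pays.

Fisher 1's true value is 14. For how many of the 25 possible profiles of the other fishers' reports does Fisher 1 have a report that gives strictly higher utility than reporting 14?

Others report (16, 39): truth gives 0; report 5 gives 9 > 0. Violating.
Others report (21, 39): truth gives 0; report 5 gives 9 > 0. Violating.
Others report (39, 16): truth gives 0; report 5 gives 9 > 0. Violating.
Others report (39, 21): truth gives 0; report 5 gives 9 > 0. Violating.
Others report (5, 5): truth gives 0; no alternative beats it.
Others report (5, 14): truth gives 0; no alternative beats it.
(Checking all 25 profiles: 5 have a profitable deviation, 20 do not.)

5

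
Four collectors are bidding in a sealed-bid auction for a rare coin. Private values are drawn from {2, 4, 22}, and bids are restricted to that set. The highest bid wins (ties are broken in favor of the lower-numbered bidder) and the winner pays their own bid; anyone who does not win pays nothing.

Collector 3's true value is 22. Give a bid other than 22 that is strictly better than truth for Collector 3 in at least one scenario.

4

Suppose Collector 1 bids 2, Collector 2 bids 2 and Collector 4 bids 2.
Bid 22: wins, pays 22, utility 22 - 22 = 0.
Bid 4: wins, pays 4, utility 22 - 4 = 18.
So bidding 4 beats truth here (18 > 0).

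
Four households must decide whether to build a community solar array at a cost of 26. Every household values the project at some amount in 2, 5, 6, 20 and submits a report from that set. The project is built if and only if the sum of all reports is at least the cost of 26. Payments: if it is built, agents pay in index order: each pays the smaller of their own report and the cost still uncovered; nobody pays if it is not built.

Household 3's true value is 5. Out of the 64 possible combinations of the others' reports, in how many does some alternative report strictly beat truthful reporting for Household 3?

17

Others report (2, 2, 20): truth gives 0; report 2 gives 3 > 0. Violating.
Others report (2, 5, 20): truth gives 0; report 2 gives 3 > 0. Violating.
Others report (2, 6, 20): truth gives 0; report 2 gives 3 > 0. Violating.
Others report (2, 20, 2): truth gives 1; report 2 gives 3 > 1. Violating.
Others report (2, 2, 2): truth gives 0; no alternative beats it.
Others report (2, 2, 5): truth gives 0; no alternative beats it.
(Checking all 64 profiles: 17 have a profitable deviation, 47 do not.)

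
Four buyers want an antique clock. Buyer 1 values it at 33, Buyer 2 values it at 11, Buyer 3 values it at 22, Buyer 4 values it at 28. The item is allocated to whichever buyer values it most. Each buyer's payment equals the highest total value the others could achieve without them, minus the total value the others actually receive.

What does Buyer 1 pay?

28

Buyer 1 has the highest value and receives the item.
Without Buyer 1, the item would go to the next-highest value, 28, so the others could achieve 28.
With Buyer 1 present and winning, the others receive nothing, so their total is 0.
Payment = 28 - 0 = 28.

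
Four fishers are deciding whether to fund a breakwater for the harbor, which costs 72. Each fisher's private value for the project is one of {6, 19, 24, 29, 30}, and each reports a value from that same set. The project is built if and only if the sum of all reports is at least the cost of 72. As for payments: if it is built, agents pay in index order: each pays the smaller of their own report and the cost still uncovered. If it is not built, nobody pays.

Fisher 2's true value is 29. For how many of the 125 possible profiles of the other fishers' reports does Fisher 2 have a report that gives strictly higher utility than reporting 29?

Others report (6, 19, 24): truth gives 0; report 24 gives 5 > 0. Violating.
Others report (6, 19, 29): truth gives 0; report 19 gives 10 > 0. Violating.
Others report (6, 19, 30): truth gives 0; report 19 gives 10 > 0. Violating.
Others report (6, 24, 19): truth gives 0; report 24 gives 5 > 0. Violating.
Others report (6, 6, 6): truth gives 0; no alternative beats it.
Others report (6, 6, 19): truth gives 0; no alternative beats it.
(Checking all 125 profiles: 109 have a profitable deviation, 16 do not.)

109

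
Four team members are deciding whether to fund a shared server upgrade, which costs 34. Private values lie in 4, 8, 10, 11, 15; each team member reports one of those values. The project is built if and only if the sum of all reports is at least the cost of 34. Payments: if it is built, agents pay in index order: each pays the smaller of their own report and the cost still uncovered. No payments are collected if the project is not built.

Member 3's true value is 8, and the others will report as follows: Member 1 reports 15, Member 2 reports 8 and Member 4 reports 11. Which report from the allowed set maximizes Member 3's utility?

4

Report 4: project built, pays 4, utility 8 - 4 = 4.
Report 8: project built, pays 8, utility 8 - 8 = 0.
Report 10: project built, pays 10, utility 8 - 10 = -2.
Report 11: project built, pays 11, utility 8 - 11 = -3.
Report 15: project built, pays 11, utility 8 - 11 = -3.
The best choice is 4 with utility 4.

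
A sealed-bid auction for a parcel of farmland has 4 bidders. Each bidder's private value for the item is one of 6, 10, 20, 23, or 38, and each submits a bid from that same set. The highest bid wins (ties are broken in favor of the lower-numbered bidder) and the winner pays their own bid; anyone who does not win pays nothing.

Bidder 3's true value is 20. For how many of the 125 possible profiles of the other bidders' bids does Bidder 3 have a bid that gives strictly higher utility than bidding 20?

2

Others bid (6, 6, 6): truth gives 0; bid 10 gives 10 > 0. Violating.
Others bid (6, 6, 10): truth gives 0; bid 10 gives 10 > 0. Violating.
Others bid (6, 6, 20): truth gives 0; no alternative beats it.
Others bid (6, 6, 23): truth gives 0; no alternative beats it.
(Checking all 125 profiles: 2 have a profitable deviation, 123 do not.)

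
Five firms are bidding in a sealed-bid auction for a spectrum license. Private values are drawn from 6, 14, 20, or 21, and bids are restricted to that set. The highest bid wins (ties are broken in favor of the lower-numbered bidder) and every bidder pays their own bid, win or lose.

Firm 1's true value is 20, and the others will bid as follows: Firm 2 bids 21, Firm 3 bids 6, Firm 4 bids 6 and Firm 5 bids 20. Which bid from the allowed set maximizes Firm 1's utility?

Bid 6: loses but pays 6, utility -6.
Bid 14: loses but pays 14, utility -14.
Bid 20: loses but pays 20, utility -20.
Bid 21: wins, pays 21, utility 20 - 21 = -1.
The best choice is 21 with utility -1.

21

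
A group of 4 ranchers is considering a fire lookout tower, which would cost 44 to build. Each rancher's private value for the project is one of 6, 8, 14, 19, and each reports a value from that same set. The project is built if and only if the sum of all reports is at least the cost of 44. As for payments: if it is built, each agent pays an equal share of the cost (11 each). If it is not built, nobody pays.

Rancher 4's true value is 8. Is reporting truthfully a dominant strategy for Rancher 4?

Consider the case where Rancher 1 reports 8, Rancher 2 reports 14 and Rancher 3 reports 14.
Truthful report 8: project built, pays 11, utility 8 - 11 = -3.
Report 6 instead: project not built, utility 0.
Since 0 > -3, reporting 6 is strictly better here, so truthful reporting is not dominant.

No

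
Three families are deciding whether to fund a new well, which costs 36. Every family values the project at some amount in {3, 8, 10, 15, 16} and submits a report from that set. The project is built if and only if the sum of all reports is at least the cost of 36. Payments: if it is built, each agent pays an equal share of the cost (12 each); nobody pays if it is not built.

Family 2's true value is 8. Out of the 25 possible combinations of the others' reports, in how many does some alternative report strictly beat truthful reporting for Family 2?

Others report (15, 15): truth gives -4; report 3 gives 0 > -4. Violating.
Others report (15, 16): truth gives -4; report 3 gives 0 > -4. Violating.
Others report (16, 15): truth gives -4; report 3 gives 0 > -4. Violating.
Others report (16, 16): truth gives -4; report 3 gives 0 > -4. Violating.
Others report (3, 3): truth gives 0; no alternative beats it.
Others report (3, 8): truth gives 0; no alternative beats it.
(Checking all 25 profiles: 4 have a profitable deviation, 21 do not.)

4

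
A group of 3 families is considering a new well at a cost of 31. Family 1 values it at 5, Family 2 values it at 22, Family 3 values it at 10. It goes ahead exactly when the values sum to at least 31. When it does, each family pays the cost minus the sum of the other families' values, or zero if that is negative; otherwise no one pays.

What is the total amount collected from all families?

20

Total value 37 ≥ cost 31, so it is built.
Family 1: others sum to 32; max(0, 31 - 32) = 0.
Family 2: others sum to 15; max(0, 31 - 15) = 16.
Family 3: others sum to 27; max(0, 31 - 27) = 4.
Total collected = 0 + 16 + 4 = 20.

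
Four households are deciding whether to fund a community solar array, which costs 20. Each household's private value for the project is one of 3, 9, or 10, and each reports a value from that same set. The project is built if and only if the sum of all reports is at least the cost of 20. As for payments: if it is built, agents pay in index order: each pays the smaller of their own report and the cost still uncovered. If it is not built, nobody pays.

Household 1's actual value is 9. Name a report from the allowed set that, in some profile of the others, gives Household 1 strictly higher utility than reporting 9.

Suppose Household 2 reports 3, Household 3 reports 9 and Household 4 reports 9.
Report 9: project built, pays 9, utility 9 - 9 = 0.
Report 3: project built, pays 3, utility 9 - 3 = 6.
So reporting 3 beats truth here (6 > 0).

3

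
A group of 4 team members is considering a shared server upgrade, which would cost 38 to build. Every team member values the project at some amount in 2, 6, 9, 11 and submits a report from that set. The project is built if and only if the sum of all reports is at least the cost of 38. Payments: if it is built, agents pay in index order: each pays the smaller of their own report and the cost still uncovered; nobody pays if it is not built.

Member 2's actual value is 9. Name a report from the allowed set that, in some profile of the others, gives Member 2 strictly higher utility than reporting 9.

Suppose Member 1 reports 11, Member 3 reports 11 and Member 4 reports 11.
Report 9: project built, pays 9, utility 9 - 9 = 0.
Report 6: project built, pays 6, utility 9 - 6 = 3.
So reporting 6 beats truth here (3 > 0).

6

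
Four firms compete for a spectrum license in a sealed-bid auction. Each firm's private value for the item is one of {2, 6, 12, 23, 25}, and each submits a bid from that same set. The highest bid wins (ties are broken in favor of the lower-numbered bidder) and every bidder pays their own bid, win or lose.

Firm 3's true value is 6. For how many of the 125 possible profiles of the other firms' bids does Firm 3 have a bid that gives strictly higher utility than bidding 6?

123

Others bid (2, 2, 12): truth gives -6; bid 2 gives -2 > -6. Violating.
Others bid (2, 2, 23): truth gives -6; bid 2 gives -2 > -6. Violating.
Others bid (2, 2, 25): truth gives -6; bid 2 gives -2 > -6. Violating.
Others bid (2, 6, 2): truth gives -6; bid 2 gives -2 > -6. Violating.
Others bid (2, 2, 2): truth gives 0; no alternative beats it.
Others bid (2, 2, 6): truth gives 0; no alternative beats it.
(Checking all 125 profiles: 123 have a profitable deviation, 2 do not.)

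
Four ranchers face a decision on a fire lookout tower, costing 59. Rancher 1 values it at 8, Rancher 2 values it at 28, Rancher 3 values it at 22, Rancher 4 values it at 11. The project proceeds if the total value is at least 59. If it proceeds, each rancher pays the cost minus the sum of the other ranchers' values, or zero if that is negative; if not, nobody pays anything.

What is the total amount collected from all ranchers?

31

Total value 69 ≥ cost 59, so it is built.
Rancher 1: others sum to 61; max(0, 59 - 61) = 0.
Rancher 2: others sum to 41; max(0, 59 - 41) = 18.
Rancher 3: others sum to 47; max(0, 59 - 47) = 12.
Rancher 4: others sum to 58; max(0, 59 - 58) = 1.
Total collected = 0 + 18 + 12 + 1 = 31.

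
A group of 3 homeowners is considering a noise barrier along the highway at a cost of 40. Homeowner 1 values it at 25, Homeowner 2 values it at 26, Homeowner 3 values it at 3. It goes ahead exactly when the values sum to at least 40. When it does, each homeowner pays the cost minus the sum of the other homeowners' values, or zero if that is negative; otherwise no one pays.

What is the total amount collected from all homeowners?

23

Total value 54 ≥ cost 40, so it is built.
Homeowner 1: others sum to 29; max(0, 40 - 29) = 11.
Homeowner 2: others sum to 28; max(0, 40 - 28) = 12.
Homeowner 3: others sum to 51; max(0, 40 - 51) = 0.
Total collected = 11 + 12 + 0 = 23.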